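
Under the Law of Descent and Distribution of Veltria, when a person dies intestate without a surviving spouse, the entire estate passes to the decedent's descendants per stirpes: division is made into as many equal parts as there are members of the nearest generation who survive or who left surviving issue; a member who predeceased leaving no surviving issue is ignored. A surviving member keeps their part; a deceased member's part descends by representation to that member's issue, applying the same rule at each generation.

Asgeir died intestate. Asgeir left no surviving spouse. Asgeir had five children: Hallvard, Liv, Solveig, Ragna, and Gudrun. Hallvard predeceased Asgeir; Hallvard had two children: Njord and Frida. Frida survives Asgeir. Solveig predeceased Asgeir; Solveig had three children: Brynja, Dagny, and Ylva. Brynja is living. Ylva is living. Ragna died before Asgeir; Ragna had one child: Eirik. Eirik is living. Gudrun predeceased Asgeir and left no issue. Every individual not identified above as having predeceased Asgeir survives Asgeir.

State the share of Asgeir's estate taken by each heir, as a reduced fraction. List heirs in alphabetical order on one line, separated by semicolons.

There is no surviving spouse, so the entire estate passes to Asgeir's descendants per stirpes.
Gudrun left no surviving issue, so that branch lapses and is disregarded.
The estate is divided into 4 equal shares of 1/4 among Hallvard, Liv, Solveig, Ragna.
Hallvard predeceased; the 1/4 allotted to Hallvard's branch passes to Hallvard's issue by representation.
The 1/4 is divided into 2 equal shares of 1/8 among Njord, Frida.
Njord is living and takes 1/8.
Frida is living and takes 1/8.
Liv is living and takes 1/4.
Solveig predeceased; the 1/4 allotted to Solveig's branch passes to Solveig's issue by representation.
The 1/4 is divided into 3 equal shares of 1/12 among Brynja, Dagny, Ylva.
Brynja is living and takes 1/12.
Dagny is living and takes 1/12.
Ylva is living and takes 1/12.
Ragna predeceased; the 1/4 allotted to Ragna's branch passes to Ragna's issue by representation.
Eirik is the sole taker at this level and receives the full 1/4.

Brynja 1/12; Dagny 1/12; Eirik 1/4; Frida 1/8; Liv 1/4; Njord 1/8; Ylva 1/12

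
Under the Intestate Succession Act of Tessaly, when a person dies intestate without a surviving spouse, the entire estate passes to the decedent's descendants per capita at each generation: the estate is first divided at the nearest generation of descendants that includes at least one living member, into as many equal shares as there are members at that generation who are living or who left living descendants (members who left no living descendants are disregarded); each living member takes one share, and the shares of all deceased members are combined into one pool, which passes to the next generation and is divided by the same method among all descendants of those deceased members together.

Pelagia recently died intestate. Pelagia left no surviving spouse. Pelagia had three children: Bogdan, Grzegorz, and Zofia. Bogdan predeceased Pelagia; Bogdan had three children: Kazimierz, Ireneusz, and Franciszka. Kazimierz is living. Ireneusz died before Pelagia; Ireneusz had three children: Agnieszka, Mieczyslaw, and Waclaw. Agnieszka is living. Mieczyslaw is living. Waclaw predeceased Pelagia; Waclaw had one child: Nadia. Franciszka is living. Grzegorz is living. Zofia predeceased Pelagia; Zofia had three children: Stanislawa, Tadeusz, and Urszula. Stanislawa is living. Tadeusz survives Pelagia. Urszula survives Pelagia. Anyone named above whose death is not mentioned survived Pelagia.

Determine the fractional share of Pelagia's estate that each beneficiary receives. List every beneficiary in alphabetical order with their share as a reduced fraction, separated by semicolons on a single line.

Agnieszka 1/27; Franciszka 1/9; Grzegorz 1/3; Kazimierz 1/9; Mieczyslaw 1/27; Nadia 1/27; Stanislawa 1/9; Tadeusz 1/9; Urszula 1/9

There is no surviving spouse, so the entire estate passes to Pelagia's descendants per capita at each generation.
At generation 1 (Bogdan, Grzegorz, Zofia) there are 3 shares of (1)/3 = 1/3 each.
Living: Grzegorz — each takes 1/3.
Deceased: Bogdan and Zofia. Their combined 2/3 is pooled and carried to generation 2.
At generation 2 (Kazimierz, Ireneusz, Franciszka, Stanislawa, Tadeusz, Urszula) there are 6 shares of (2/3)/6 = 1/9 each.
Living: Kazimierz, Franciszka, Stanislawa, Tadeusz, and Urszula — each takes 1/9.
Deceased: Ireneusz. That 1/9 share is carried to generation 3.
At generation 3 (Agnieszka, Mieczyslaw, Waclaw) there are 3 shares of (1/9)/3 = 1/27 each.
Living: Agnieszka and Mieczyslaw — each takes 1/27.
Deceased: Waclaw. That 1/27 share is carried to generation 4.
At generation 4 (Nadia) there are 1 shares of (1/27)/1 = 1/27 each.
Living: Nadia — each takes 1/27.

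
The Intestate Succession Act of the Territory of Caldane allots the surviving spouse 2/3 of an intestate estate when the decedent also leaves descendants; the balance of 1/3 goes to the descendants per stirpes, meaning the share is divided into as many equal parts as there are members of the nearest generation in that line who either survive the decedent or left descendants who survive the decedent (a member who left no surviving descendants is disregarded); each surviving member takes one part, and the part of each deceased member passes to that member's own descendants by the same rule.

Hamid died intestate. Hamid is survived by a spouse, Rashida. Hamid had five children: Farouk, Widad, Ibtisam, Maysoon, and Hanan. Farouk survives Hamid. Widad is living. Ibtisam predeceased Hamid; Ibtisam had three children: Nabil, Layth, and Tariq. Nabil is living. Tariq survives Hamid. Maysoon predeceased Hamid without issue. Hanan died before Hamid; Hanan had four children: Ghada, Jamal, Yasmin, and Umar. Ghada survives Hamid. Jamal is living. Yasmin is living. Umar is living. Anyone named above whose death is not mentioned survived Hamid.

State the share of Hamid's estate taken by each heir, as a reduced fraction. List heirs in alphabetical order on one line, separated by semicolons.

Farouk 1/12; Ghada 1/48; Jamal 1/48; Layth 1/36; Nabil 1/36; Rashida 2/3; Tariq 1/36; Umar 1/48; Widad 1/12; Yasmin 1/48

Rashida, as surviving spouse, takes 2/3.
The remaining 1/3 passes to Hamid's descendants per stirpes.
Maysoon left no surviving issue, so that branch lapses and is disregarded.
The 1/3 is divided into 4 equal shares of 1/12 among Farouk, Widad, Ibtisam, Hanan.
Farouk is living and takes 1/12.
Widad is living and takes 1/12.
Ibtisam predeceased; the 1/12 allotted to Ibtisam's branch passes to Ibtisam's issue by representation.
The 1/12 is divided into 3 equal shares of 1/36 among Nabil, Layth, Tariq.
Nabil is living and takes 1/36.
Layth is living and takes 1/36.
Tariq is living and takes 1/36.
Hanan predeceased; the 1/12 allotted to Hanan's branch passes to Hanan's issue by representation.
The 1/12 is divided into 4 equal shares of 1/48 among Ghada, Jamal, Yasmin, Umar.
Ghada is living and takes 1/48.
Jamal is living and takes 1/48.
Yasmin is living and takes 1/48.
Umar is living and takes 1/48.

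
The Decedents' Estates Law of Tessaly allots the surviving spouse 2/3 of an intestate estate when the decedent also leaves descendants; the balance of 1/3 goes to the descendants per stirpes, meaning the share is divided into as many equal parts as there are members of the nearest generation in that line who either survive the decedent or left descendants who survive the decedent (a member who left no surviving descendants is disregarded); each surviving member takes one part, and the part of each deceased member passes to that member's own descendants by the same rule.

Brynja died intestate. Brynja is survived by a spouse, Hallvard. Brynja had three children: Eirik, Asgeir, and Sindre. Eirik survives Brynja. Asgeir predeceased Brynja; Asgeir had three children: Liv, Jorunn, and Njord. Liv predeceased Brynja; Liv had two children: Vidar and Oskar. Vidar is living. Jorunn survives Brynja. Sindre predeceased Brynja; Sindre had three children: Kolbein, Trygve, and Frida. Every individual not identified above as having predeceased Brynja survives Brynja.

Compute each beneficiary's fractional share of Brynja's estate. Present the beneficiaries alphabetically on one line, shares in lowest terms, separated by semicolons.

Eirik 1/9; Frida 1/27; Hallvard 2/3; Jorunn 1/27; Kolbein 1/27; Njord 1/27; Oskar 1/54; Trygve 1/27; Vidar 1/54

Hallvard, as surviving spouse, takes 2/3.
The remaining 1/3 passes to Brynja's descendants per stirpes.
The 1/3 is divided into 3 equal shares of 1/9 among Eirik, Asgeir, Sindre.
Eirik is living and takes 1/9.
Asgeir predeceased; the 1/9 allotted to Asgeir's branch passes to Asgeir's issue by representation.
The 1/9 is divided into 3 equal shares of 1/27 among Liv, Jorunn, Njord.
Liv predeceased; the 1/27 allotted to Liv's branch passes to Liv's issue by representation.
The 1/27 is divided into 2 equal shares of 1/54 among Vidar, Oskar.
Vidar is living and takes 1/54.
Oskar is living and takes 1/54.
Jorunn is living and takes 1/27.
Njord is living and takes 1/27.
Sindre predeceased; the 1/9 allotted to Sindre's branch passes to Sindre's issue by representation.
The 1/9 is divided into 3 equal shares of 1/27 among Kolbein, Trygve, Frida.
Kolbein is living and takes 1/27.
Trygve is living and takes 1/27.
Frida is living and takes 1/27.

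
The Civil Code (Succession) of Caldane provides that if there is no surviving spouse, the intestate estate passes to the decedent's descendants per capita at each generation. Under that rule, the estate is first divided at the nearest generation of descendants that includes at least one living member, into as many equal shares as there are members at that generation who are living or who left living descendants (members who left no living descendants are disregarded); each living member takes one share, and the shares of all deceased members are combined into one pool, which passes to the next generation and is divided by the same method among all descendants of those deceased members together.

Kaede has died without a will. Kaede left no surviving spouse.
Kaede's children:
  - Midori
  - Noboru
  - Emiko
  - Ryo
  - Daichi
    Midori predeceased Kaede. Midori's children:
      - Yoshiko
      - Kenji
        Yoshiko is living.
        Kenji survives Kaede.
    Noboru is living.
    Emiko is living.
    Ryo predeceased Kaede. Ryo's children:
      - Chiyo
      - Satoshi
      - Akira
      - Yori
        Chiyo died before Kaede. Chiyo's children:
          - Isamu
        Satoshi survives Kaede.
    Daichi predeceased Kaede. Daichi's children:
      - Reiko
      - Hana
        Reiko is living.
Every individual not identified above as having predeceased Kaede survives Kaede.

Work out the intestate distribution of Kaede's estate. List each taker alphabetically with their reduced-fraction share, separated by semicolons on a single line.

Akira 3/40; Emiko 1/5; Hana 3/40; Isamu 3/40; Kenji 3/40; Noboru 1/5; Reiko 3/40; Satoshi 3/40; Yori 3/40; Yoshiko 3/40

There is no surviving spouse, so the entire estate passes to Kaede's descendants per capita at each generation.
At generation 1 (Midori, Noboru, Emiko, Ryo, Daichi) there are 5 shares of (1)/5 = 1/5 each.
Living: Noboru and Emiko — each takes 1/5.
Deceased: Midori, Ryo, and Daichi. Their combined 3/5 is pooled and carried to generation 2.
At generation 2 (Yoshiko, Kenji, Chiyo, Satoshi, Akira, Yori, Reiko, Hana) there are 8 shares of (3/5)/8 = 3/40 each.
Living: Yoshiko, Kenji, Satoshi, Akira, Yori, Reiko, and Hana — each takes 3/40.
Deceased: Chiyo. That 3/40 share is carried to generation 3.
At generation 3 (Isamu) there are 1 shares of (3/40)/1 = 3/40 each.
Living: Isamu — each takes 3/40.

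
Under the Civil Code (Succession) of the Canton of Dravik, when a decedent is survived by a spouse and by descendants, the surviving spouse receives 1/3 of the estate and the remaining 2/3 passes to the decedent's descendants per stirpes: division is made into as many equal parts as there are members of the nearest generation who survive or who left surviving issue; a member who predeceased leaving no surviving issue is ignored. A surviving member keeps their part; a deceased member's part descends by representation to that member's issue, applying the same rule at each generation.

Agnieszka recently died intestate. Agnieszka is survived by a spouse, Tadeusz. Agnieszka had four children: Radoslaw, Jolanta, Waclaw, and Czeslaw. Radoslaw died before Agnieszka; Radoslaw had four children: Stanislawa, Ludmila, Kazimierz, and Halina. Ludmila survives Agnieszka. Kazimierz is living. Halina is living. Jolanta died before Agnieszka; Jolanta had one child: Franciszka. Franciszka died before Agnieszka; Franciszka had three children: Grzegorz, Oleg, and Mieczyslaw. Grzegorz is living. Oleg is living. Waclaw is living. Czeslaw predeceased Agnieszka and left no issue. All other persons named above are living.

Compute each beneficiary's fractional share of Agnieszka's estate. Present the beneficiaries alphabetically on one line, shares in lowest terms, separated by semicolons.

Grzegorz 2/27; Halina 1/18; Kazimierz 1/18; Ludmila 1/18; Mieczyslaw 2/27; Oleg 2/27; Stanislawa 1/18; Tadeusz 1/3; Waclaw 2/9

Tadeusz, as surviving spouse, takes 1/3.
The remaining 2/3 passes to Agnieszka's descendants per stirpes.
Czeslaw left no surviving issue, so that branch lapses and is disregarded.
The 2/3 is divided into 3 equal shares of 2/9 among Radoslaw, Jolanta, Waclaw.
Radoslaw predeceased; the 2/9 allotted to Radoslaw's branch passes to Radoslaw's issue by representation.
The 2/9 is divided into 4 equal shares of 1/18 among Stanislawa, Ludmila, Kazimierz, Halina.
Stanislawa is living and takes 1/18.
Ludmila is living and takes 1/18.
Kazimierz is living and takes 1/18.
Halina is living and takes 1/18.
Jolanta predeceased; the 2/9 allotted to Jolanta's branch passes to Jolanta's issue by representation.
Franciszka's line is the sole branch at this level, so the full 2/9 passes to Franciszka's issue by representation.
The 2/9 is divided into 3 equal shares of 2/27 among Grzegorz, Oleg, Mieczyslaw.
Grzegorz is living and takes 2/27.
Oleg is living and takes 2/27.
Mieczyslaw is living and takes 2/27.
Waclaw is living and takes 2/9.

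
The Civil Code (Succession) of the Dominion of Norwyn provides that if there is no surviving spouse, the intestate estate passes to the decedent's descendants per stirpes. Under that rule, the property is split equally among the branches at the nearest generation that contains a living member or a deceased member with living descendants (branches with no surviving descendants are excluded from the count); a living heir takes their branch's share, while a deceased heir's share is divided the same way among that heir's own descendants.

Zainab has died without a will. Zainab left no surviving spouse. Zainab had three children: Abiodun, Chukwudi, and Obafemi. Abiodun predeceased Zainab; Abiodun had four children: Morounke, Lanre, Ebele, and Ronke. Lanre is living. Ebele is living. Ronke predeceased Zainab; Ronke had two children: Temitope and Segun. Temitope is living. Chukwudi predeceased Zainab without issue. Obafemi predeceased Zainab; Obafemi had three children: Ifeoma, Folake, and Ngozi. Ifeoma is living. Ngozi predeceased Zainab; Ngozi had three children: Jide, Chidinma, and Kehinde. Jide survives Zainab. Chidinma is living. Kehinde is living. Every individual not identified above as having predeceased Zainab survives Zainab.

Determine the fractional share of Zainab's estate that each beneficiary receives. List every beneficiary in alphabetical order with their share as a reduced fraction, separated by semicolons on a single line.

There is no surviving spouse, so the entire estate passes to Zainab's descendants per stirpes.
Chukwudi left no surviving issue, so that branch lapses and is disregarded.
The estate is divided into 2 equal shares of 1/2 among Abiodun, Obafemi.
Abiodun predeceased; the 1/2 allotted to Abiodun's branch passes to Abiodun's issue by representation.
The 1/2 is divided into 4 equal shares of 1/8 among Morounke, Lanre, Ebele, Ronke.
Morounke is living and takes 1/8.
Lanre is living and takes 1/8.
Ebele is living and takes 1/8.
Ronke predeceased; the 1/8 allotted to Ronke's branch passes to Ronke's issue by representation.
The 1/8 is divided into 2 equal shares of 1/16 among Temitope, Segun.
Temitope is living and takes 1/16.
Segun is living and takes 1/16.
Obafemi predeceased; the 1/2 allotted to Obafemi's branch passes to Obafemi's issue by representation.
The 1/2 is divided into 3 equal shares of 1/6 among Ifeoma, Folake, Ngozi.
Ifeoma is living and takes 1/6.
Folake is living and takes 1/6.
Ngozi predeceased; the 1/6 allotted to Ngozi's branch passes to Ngozi's issue by representation.
The 1/6 is divided into 3 equal shares of 1/18 among Jide, Chidinma, Kehinde.
Jide is living and takes 1/18.
Chidinma is living and takes 1/18.
Kehinde is living and takes 1/18.

Chidinma 1/18; Ebele 1/8; Folake 1/6; Ifeoma 1/6; Jide 1/18; Kehinde 1/18; Lanre 1/8; Morounke 1/8; Segun 1/16; Temitope 1/16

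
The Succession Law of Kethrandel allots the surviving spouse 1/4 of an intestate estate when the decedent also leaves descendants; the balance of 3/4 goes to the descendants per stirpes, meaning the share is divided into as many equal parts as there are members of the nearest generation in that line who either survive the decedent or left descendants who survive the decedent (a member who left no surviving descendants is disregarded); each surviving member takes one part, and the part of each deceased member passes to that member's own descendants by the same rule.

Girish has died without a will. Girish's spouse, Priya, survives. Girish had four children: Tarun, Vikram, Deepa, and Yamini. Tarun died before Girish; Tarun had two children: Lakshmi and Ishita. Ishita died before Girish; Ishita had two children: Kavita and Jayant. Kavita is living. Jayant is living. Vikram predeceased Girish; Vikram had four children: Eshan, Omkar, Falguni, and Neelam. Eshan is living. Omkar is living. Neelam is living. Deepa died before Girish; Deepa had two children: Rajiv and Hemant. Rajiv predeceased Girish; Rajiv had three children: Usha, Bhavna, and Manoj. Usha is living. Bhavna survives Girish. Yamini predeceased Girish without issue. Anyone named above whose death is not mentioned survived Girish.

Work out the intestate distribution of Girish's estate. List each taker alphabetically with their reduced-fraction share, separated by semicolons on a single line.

Bhavna 1/24; Eshan 1/16; Falguni 1/16; Hemant 1/8; Jayant 1/16; Kavita 1/16; Lakshmi 1/8; Manoj 1/24; Neelam 1/16; Omkar 1/16; Priya 1/4; Usha 1/24

Priya, as surviving spouse, takes 1/4.
The remaining 3/4 passes to Girish's descendants per stirpes.
Yamini left no surviving issue, so that branch lapses and is disregarded.
The 3/4 is divided into 3 equal shares of 1/4 among Tarun, Vikram, Deepa.
Tarun predeceased; the 1/4 allotted to Tarun's branch passes to Tarun's issue by representation.
The 1/4 is divided into 2 equal shares of 1/8 among Lakshmi, Ishita.
Lakshmi is living and takes 1/8.
Ishita predeceased; the 1/8 allotted to Ishita's branch passes to Ishita's issue by representation.
The 1/8 is divided into 2 equal shares of 1/16 among Kavita, Jayant.
Kavita is living and takes 1/16.
Jayant is living and takes 1/16.
Vikram predeceased; the 1/4 allotted to Vikram's branch passes to Vikram's issue by representation.
The 1/4 is divided into 4 equal shares of 1/16 among Eshan, Omkar, Falguni, Neelam.
Eshan is living and takes 1/16.
Omkar is living and takes 1/16.
Falguni is living and takes 1/16.
Neelam is living and takes 1/16.
Deepa predeceased; the 1/4 allotted to Deepa's branch passes to Deepa's issue by representation.
The 1/4 is divided into 2 equal shares of 1/8 among Rajiv, Hemant.
Rajiv predeceased; the 1/8 allotted to Rajiv's branch passes to Rajiv's issue by representation.
The 1/8 is divided into 3 equal shares of 1/24 among Usha, Bhavna, Manoj.
Usha is living and takes 1/24.
Bhavna is living and takes 1/24.
Manoj is living and takes 1/24.
Hemant is living and takes 1/8.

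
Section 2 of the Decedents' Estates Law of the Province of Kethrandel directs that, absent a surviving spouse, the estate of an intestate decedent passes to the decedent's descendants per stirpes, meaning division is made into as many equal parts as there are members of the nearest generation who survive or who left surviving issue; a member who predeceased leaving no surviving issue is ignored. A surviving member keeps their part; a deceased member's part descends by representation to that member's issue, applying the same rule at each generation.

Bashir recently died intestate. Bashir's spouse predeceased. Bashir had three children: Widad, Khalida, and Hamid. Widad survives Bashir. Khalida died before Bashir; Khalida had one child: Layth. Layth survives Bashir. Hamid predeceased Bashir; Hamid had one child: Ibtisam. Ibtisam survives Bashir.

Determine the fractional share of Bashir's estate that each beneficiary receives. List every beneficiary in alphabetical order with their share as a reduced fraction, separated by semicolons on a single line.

Ibtisam 1/3; Layth 1/3; Widad 1/3

There is no surviving spouse, so the entire estate passes to Bashir's descendants per stirpes.
The estate is divided into 3 equal shares of 1/3 among Widad, Khalida, Hamid.
Widad is living and takes 1/3.
Khalida predeceased; the 1/3 allotted to Khalida's branch passes to Khalida's issue by representation.
Layth is the sole taker at this level and receives the full 1/3.
Hamid predeceased; the 1/3 allotted to Hamid's branch passes to Hamid's issue by representation.
Ibtisam is the sole taker at this level and receives the full 1/3.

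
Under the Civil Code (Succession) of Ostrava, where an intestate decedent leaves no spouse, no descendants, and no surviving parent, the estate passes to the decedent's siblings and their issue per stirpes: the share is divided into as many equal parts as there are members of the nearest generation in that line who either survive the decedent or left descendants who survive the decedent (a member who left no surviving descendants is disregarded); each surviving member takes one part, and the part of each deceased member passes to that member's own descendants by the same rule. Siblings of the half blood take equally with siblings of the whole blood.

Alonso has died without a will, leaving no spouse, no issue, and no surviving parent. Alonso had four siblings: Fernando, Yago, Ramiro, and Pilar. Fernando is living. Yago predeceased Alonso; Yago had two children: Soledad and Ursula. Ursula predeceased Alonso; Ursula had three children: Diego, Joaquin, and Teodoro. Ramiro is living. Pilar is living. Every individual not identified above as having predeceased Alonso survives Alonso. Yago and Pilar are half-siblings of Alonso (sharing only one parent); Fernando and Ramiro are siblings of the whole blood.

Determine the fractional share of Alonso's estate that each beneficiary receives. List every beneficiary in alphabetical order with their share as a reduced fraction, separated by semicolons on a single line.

Diego 1/24; Fernando 1/4; Joaquin 1/24; Pilar 1/4; Ramiro 1/4; Soledad 1/8; Teodoro 1/24

No spouse, descendants, or parent survives, so the estate passes to Alonso's siblings per stirpes.
Half-blood and whole-blood siblings take equally under the stated rule.
The estate is divided into 4 equal shares of 1/4 among Fernando, Yago, Ramiro, Pilar.
Fernando is living and takes 1/4.
Yago predeceased; the 1/4 allotted to Yago's branch passes to Yago's issue by representation.
The 1/4 is divided into 2 equal shares of 1/8 among Soledad, Ursula.
Soledad is living and takes 1/8.
Ursula predeceased; the 1/8 allotted to Ursula's branch passes to Ursula's issue by representation.
The 1/8 is divided into 3 equal shares of 1/24 among Diego, Joaquin, Teodoro.
Diego is living and takes 1/24.
Joaquin is living and takes 1/24.
Teodoro is living and takes 1/24.
Ramiro is living and takes 1/4.
Pilar is living and takes 1/4.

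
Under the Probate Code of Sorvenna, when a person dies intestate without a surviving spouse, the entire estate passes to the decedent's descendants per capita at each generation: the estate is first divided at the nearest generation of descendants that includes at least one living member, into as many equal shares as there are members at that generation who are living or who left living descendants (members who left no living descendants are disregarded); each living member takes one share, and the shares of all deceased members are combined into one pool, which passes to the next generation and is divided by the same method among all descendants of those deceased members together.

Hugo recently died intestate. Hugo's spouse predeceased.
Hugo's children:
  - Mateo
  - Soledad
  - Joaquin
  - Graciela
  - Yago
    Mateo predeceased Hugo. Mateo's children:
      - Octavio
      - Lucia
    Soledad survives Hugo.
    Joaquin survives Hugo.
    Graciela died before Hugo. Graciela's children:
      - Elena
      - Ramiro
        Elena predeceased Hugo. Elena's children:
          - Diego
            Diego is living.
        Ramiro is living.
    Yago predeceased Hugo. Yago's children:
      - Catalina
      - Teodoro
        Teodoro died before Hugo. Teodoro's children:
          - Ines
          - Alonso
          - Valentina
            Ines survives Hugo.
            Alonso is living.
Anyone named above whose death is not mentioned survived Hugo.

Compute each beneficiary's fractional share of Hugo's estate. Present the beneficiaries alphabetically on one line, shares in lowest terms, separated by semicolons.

There is no surviving spouse, so the entire estate passes to Hugo's descendants per capita at each generation.
At generation 1 (Mateo, Soledad, Joaquin, Graciela, Yago) there are 5 shares of (1)/5 = 1/5 each.
Living: Soledad and Joaquin — each takes 1/5.
Deceased: Mateo, Graciela, and Yago. Their combined 3/5 is pooled and carried to generation 2.
At generation 2 (Octavio, Lucia, Elena, Ramiro, Catalina, Teodoro) there are 6 shares of (3/5)/6 = 1/10 each.
Living: Octavio, Lucia, Ramiro, and Catalina — each takes 1/10.
Deceased: Elena and Teodoro. Their combined 1/5 is pooled and carried to generation 3.
At generation 3 (Diego, Ines, Alonso, Valentina) there are 4 shares of (1/5)/4 = 1/20 each.
Living: Diego, Ines, Alonso, and Valentina — each takes 1/20.

Alonso 1/20; Catalina 1/10; Diego 1/20; Ines 1/20; Joaquin 1/5; Lucia 1/10; Octavio 1/10; Ramiro 1/10; Soledad 1/5; Valentina 1/20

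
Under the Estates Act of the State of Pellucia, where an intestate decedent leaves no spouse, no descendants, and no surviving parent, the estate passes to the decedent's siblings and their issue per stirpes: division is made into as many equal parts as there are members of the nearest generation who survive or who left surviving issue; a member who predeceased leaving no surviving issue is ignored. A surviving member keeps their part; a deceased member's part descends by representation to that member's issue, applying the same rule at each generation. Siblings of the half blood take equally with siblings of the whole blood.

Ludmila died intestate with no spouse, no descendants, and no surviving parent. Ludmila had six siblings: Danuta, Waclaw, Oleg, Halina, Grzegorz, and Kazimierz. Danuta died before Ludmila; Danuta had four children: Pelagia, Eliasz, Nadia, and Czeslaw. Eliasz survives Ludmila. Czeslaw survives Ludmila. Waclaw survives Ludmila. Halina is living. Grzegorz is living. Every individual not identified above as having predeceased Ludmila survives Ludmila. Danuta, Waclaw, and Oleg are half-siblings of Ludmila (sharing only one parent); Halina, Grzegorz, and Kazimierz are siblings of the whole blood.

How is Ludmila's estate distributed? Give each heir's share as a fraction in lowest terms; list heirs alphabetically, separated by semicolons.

No spouse, descendants, or parent survives, so the estate passes to Ludmila's siblings per stirpes.
Half-blood and whole-blood siblings take equally under the stated rule.
The estate is divided into 6 equal shares of 1/6 among Danuta, Waclaw, Oleg, Halina, Grzegorz, Kazimierz.
Danuta predeceased; the 1/6 allotted to Danuta's branch passes to Danuta's issue by representation.
The 1/6 is divided into 4 equal shares of 1/24 among Pelagia, Eliasz, Nadia, Czeslaw.
Pelagia is living and takes 1/24.
Eliasz is living and takes 1/24.
Nadia is living and takes 1/24.
Czeslaw is living and takes 1/24.
Waclaw is living and takes 1/6.
Oleg is living and takes 1/6.
Halina is living and takes 1/6.
Grzegorz is living and takes 1/6.
Kazimierz is living and takes 1/6.

Czeslaw 1/24; Eliasz 1/24; Grzegorz 1/6; Halina 1/6; Kazimierz 1/6; Nadia 1/24; Oleg 1/6; Pelagia 1/24; Waclaw 1/6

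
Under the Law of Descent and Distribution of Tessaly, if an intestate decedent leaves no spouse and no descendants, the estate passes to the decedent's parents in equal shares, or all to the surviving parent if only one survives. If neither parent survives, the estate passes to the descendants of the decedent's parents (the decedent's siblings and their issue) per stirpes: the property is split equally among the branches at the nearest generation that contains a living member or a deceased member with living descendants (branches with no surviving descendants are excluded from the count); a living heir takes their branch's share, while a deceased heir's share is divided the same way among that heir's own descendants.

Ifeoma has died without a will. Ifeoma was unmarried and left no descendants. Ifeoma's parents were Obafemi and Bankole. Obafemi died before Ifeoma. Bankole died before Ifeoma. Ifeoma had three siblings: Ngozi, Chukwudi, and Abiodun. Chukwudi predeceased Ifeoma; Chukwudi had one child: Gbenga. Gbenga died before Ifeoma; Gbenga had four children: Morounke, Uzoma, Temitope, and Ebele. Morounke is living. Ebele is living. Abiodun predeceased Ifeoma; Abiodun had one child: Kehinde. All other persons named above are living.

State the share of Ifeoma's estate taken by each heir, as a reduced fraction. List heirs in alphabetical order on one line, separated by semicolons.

Neither parent survives and there are no descendants, so the estate passes to Ifeoma's siblings and their issue per stirpes.
The estate is divided into 3 equal shares of 1/3 among Ngozi, Chukwudi, Abiodun.
Ngozi is living and takes 1/3.
Chukwudi predeceased; the 1/3 allotted to Chukwudi's branch passes to Chukwudi's issue by representation.
Gbenga's line is the sole branch at this level, so the full 1/3 passes to Gbenga's issue by representation.
The 1/3 is divided into 4 equal shares of 1/12 among Morounke, Uzoma, Temitope, Ebele.
Morounke is living and takes 1/12.
Uzoma is living and takes 1/12.
Temitope is living and takes 1/12.
Ebele is living and takes 1/12.
Abiodun predeceased; the 1/3 allotted to Abiodun's branch passes to Abiodun's issue by representation.
Kehinde is the sole taker at this level and receives the full 1/3.

Ebele 1/12; Kehinde 1/3; Morounke 1/12; Ngozi 1/3; Temitope 1/12; Uzoma 1/12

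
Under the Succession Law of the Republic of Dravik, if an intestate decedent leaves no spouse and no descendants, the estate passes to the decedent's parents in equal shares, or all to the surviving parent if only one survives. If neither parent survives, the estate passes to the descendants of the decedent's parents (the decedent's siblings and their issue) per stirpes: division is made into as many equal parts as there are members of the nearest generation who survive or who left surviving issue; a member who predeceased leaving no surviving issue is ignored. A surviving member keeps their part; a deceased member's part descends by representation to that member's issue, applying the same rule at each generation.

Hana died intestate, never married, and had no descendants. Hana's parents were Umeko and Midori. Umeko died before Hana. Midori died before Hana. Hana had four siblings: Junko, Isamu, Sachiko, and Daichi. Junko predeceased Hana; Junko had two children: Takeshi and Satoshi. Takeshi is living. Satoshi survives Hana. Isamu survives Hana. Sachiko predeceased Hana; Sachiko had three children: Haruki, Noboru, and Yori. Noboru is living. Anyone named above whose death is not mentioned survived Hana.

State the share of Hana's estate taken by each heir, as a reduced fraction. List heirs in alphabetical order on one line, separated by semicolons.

Daichi 1/4; Haruki 1/12; Isamu 1/4; Noboru 1/12; Satoshi 1/8; Takeshi 1/8; Yori 1/12

Neither parent survives and there are no descendants, so the estate passes to Hana's siblings and their issue per stirpes.
The estate is divided into 4 equal shares of 1/4 among Junko, Isamu, Sachiko, Daichi.
Junko predeceased; the 1/4 allotted to Junko's branch passes to Junko's issue by representation.
The 1/4 is divided into 2 equal shares of 1/8 among Takeshi, Satoshi.
Takeshi is living and takes 1/8.
Satoshi is living and takes 1/8.
Isamu is living and takes 1/4.
Sachiko predeceased; the 1/4 allotted to Sachiko's branch passes to Sachiko's issue by representation.
The 1/4 is divided into 3 equal shares of 1/12 among Haruki, Noboru, Yori.
Haruki is living and takes 1/12.
Noboru is living and takes 1/12.
Yori is living and takes 1/12.
Daichi is living and takes 1/4.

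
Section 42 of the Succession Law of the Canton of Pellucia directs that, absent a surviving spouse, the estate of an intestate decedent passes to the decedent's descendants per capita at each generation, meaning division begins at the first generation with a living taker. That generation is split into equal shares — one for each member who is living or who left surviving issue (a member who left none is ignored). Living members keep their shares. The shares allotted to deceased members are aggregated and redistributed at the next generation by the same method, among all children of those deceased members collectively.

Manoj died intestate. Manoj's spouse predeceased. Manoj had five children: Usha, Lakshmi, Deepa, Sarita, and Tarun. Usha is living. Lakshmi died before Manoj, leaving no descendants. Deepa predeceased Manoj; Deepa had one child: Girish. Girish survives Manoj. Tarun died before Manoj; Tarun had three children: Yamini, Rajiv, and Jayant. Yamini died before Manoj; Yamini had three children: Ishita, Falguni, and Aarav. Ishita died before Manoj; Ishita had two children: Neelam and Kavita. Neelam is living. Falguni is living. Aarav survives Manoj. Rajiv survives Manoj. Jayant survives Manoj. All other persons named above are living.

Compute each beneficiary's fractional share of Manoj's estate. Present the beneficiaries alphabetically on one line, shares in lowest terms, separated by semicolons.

There is no surviving spouse, so the entire estate passes to Manoj's descendants per capita at each generation.
At generation 1 (Usha, Deepa, Sarita, Tarun) there are 4 shares of (1)/4 = 1/4 each.
Living: Usha and Sarita — each takes 1/4.
Deceased: Deepa and Tarun. Their combined 1/2 is pooled and carried to generation 2.
At generation 2 (Girish, Yamini, Rajiv, Jayant) there are 4 shares of (1/2)/4 = 1/8 each.
Living: Girish, Rajiv, and Jayant — each takes 1/8.
Deceased: Yamini. That 1/8 share is carried to generation 3.
At generation 3 (Ishita, Falguni, Aarav) there are 3 shares of (1/8)/3 = 1/24 each.
Living: Falguni and Aarav — each takes 1/24.
Deceased: Ishita. That 1/24 share is carried to generation 4.
At generation 4 (Neelam, Kavita) there are 2 shares of (1/24)/2 = 1/48 each.
Living: Neelam and Kavita — each takes 1/48.

Aarav 1/24; Falguni 1/24; Girish 1/8; Jayant 1/8; Kavita 1/48; Neelam 1/48; Rajiv 1/8; Sarita 1/4; Usha 1/4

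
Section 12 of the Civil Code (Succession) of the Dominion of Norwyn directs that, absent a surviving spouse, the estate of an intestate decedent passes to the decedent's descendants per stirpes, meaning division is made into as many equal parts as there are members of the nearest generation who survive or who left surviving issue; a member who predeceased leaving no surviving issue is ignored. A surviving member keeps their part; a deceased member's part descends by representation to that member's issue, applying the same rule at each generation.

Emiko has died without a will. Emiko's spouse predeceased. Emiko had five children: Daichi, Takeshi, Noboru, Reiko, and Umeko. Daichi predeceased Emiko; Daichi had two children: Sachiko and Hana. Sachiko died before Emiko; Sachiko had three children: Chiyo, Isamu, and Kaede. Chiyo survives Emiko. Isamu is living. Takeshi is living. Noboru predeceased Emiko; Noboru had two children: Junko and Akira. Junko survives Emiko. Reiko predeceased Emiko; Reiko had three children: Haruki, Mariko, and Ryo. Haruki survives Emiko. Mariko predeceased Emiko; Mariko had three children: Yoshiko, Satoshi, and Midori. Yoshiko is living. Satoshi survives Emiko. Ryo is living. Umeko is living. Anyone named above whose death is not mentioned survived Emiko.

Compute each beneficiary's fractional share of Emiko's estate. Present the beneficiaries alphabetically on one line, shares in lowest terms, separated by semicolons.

Akira 1/10; Chiyo 1/30; Hana 1/10; Haruki 1/15; Isamu 1/30; Junko 1/10; Kaede 1/30; Midori 1/45; Ryo 1/15; Satoshi 1/45; Takeshi 1/5; Umeko 1/5; Yoshiko 1/45

There is no surviving spouse, so the entire estate passes to Emiko's descendants per stirpes.
The estate is divided into 5 equal shares of 1/5 among Daichi, Takeshi, Noboru, Reiko, Umeko.
Daichi predeceased; the 1/5 allotted to Daichi's branch passes to Daichi's issue by representation.
The 1/5 is divided into 2 equal shares of 1/10 among Sachiko, Hana.
Sachiko predeceased; the 1/10 allotted to Sachiko's branch passes to Sachiko's issue by representation.
The 1/10 is divided into 3 equal shares of 1/30 among Chiyo, Isamu, Kaede.
Chiyo is living and takes 1/30.
Isamu is living and takes 1/30.
Kaede is living and takes 1/30.
Hana is living and takes 1/10.
Takeshi is living and takes 1/5.
Noboru predeceased; the 1/5 allotted to Noboru's branch passes to Noboru's issue by representation.
The 1/5 is divided into 2 equal shares of 1/10 among Junko, Akira.
Junko is living and takes 1/10.
Akira is living and takes 1/10.
Reiko predeceased; the 1/5 allotted to Reiko's branch passes to Reiko's issue by representation.
The 1/5 is divided into 3 equal shares of 1/15 among Haruki, Mariko, Ryo.
Haruki is living and takes 1/15.
Mariko predeceased; the 1/15 allotted to Mariko's branch passes to Mariko's issue by representation.
The 1/15 is divided into 3 equal shares of 1/45 among Yoshiko, Satoshi, Midori.
Yoshiko is living and takes 1/45.
Satoshi is living and takes 1/45.
Midori is living and takes 1/45.
Ryo is living and takes 1/15.
Umeko is living and takes 1/5.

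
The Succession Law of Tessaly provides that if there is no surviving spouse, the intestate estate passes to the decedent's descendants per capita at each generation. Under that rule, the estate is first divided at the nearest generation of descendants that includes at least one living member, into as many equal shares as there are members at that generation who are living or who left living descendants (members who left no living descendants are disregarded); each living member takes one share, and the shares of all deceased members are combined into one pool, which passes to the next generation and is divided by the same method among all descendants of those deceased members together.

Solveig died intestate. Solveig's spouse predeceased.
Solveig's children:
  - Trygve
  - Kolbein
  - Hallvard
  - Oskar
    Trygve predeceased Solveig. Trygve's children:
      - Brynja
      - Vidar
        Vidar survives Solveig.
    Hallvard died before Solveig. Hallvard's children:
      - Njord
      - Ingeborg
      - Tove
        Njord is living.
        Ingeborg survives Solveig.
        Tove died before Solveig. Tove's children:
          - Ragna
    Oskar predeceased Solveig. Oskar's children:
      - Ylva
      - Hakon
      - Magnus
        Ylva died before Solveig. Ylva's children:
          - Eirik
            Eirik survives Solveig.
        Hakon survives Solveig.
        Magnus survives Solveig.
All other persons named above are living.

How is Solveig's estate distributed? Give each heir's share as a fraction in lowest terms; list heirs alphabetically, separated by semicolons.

There is no surviving spouse, so the entire estate passes to Solveig's descendants per capita at each generation.
At generation 1 (Trygve, Kolbein, Hallvard, Oskar) there are 4 shares of (1)/4 = 1/4 each.
Living: Kolbein — each takes 1/4.
Deceased: Trygve, Hallvard, and Oskar. Their combined 3/4 is pooled and carried to generation 2.
At generation 2 (Brynja, Vidar, Njord, Ingeborg, Tove, Ylva, Hakon, Magnus) there are 8 shares of (3/4)/8 = 3/32 each.
Living: Brynja, Vidar, Njord, Ingeborg, Hakon, and Magnus — each takes 3/32.
Deceased: Tove and Ylva. Their combined 3/16 is pooled and carried to generation 3.
At generation 3 (Ragna, Eirik) there are 2 shares of (3/16)/2 = 3/32 each.
Living: Ragna and Eirik — each takes 3/32.

Brynja 3/32; Eirik 3/32; Hakon 3/32; Ingeborg 3/32; Kolbein 1/4; Magnus 3/32; Njord 3/32; Ragna 3/32; Vidar 3/32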